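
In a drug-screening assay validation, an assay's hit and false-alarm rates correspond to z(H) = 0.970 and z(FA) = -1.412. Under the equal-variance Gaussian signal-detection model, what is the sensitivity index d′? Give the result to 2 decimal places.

d' = z(H) − z(FA) = 0.970 − (-1.412) = 2.382

d′ = 2.38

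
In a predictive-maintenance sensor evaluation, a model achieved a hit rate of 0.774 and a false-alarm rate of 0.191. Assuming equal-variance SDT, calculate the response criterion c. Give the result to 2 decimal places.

c = 0.06

z(0.774) = 0.752, z(0.191) = -0.874
c = −½·[z(H) + z(FA)] = −0.5 × (0.752 + (-0.874)) = 0.061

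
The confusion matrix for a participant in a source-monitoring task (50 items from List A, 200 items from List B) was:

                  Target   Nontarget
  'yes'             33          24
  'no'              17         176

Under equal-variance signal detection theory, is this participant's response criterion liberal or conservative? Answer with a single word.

z(H) = 0.412, z(FA) = -1.175
c = −½·(z(H) + z(FA)) = 0.3815
c > 0 → conservative criterion (biased toward responding “no”).

conservative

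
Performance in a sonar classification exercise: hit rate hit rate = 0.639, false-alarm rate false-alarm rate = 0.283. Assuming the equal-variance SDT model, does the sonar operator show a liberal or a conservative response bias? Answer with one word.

z(H) = 0.356, z(FA) = -0.574
c = −½·(z(H) + z(FA)) = 0.109
c > 0 → conservative criterion (biased toward responding “no”).

conservative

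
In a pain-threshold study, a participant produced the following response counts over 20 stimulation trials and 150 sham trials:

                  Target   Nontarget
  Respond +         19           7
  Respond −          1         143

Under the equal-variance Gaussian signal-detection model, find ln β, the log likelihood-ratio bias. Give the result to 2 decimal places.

H = 19/20 = 0.9500
FA = 7/150 = 0.0467
Φ⁻¹(H) = 1.645
Φ⁻¹(FA) = -1.678
ln β = −½·[z(H)² − z(FA)²] = −0.5 × (2.706 − 2.816) = 0.055

ln β = 0.06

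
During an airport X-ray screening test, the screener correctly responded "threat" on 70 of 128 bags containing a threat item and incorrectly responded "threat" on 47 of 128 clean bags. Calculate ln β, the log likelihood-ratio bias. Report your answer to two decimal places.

ln β = 0.05

H = 70/128 = 0.5469
FA = 47/128 = 0.3672
z(H) = 0.118
z(FA) = -0.339
ln β = −½·[z(H)² − z(FA)²] = −0.5 × (0.014 − 0.115) = 0.0505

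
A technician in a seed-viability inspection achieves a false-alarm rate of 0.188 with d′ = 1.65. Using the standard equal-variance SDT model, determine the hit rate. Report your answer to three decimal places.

hit rate = 0.778

z(false-alarm rate) = z(0.188) = -0.8853
z(H) = z(FA) + d' = -0.8853 + 1.65 = 0.7647
hit rate = Φ(0.7647) = 0.7778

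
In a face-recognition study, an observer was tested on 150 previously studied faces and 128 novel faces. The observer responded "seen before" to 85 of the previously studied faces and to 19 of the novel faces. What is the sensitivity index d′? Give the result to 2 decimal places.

H = 85/150 = 0.5667
FA = 19/128 = 0.1484
z(H) = z(0.5667) = 0.1680
z(FA) = z(0.1484) = -1.0433
d' = z(H) − z(FA) = 0.1680 − (-1.0433) = 1.2113

d′ = 1.21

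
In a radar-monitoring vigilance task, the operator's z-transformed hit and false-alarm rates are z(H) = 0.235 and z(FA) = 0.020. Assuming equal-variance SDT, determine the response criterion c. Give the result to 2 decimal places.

c = -0.13

c = −½·[z(H) + z(FA)] = −½·(0.235 + 0.020) = -0.1275
c < 0: the operator has a liberal response bias.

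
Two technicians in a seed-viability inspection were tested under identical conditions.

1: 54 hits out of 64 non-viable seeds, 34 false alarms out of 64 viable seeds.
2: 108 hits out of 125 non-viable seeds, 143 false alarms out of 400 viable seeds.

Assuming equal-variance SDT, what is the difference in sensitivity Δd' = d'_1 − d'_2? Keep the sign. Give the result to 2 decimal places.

Δd' = -0.53

1: z(0.8438) = 1.010, z(0.5312) = 0.078, d' = 0.932
2: z(0.8640) = 1.098, z(0.3575) = -0.365, d' = 1.463
Δd' = d'_1 − d'_2 = 0.932 − 1.463 = -0.531
2 has the higher sensitivity.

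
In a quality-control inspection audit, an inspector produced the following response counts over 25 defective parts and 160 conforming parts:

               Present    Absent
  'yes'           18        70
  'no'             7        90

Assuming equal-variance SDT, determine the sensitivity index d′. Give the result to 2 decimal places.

H = 18/25 = 0.7200
FA = 70/160 = 0.4375
z(H) = z(0.7200) = 0.583
z(FA) = z(0.4375) = -0.157
d' = z(H) − z(FA) = 0.583 − (-0.157) = 0.740

d′ = 0.74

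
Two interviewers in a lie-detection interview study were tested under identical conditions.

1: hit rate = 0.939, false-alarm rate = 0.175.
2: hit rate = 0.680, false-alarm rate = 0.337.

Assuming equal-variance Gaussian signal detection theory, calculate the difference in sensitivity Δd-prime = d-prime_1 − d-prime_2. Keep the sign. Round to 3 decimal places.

1: z(0.939) = 1.5464, z(0.175) = -0.9346, d' = 2.4810
2: z(0.680) = 0.4677, z(0.337) = -0.4207, d' = 0.8884
Δd' = d'_1 − d'_2 = 2.4810 − 0.8884 = 1.5926
1 has the higher sensitivity.

Δd-prime = 1.593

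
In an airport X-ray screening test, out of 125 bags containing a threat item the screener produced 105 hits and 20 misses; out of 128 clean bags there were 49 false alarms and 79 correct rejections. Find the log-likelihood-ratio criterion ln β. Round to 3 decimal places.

ln β = -0.450

H = 105/125 = 0.8400
FA = 49/128 = 0.3828
z(0.8400) = 0.9945, z(0.3828) = -0.2981
ln β = −½·[z(H)² − z(FA)²] = −0.5 × (0.9890 − 0.0889) = -0.45005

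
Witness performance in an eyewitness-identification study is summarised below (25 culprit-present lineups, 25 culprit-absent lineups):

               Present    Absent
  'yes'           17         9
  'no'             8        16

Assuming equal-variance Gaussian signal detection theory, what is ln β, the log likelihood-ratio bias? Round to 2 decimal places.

H = 17/25 = 0.6800
FA = 9/25 = 0.3600
z(H) = z(0.6800) = 0.468
z(FA) = z(0.3600) = -0.358
ln β = −½·[z(H)² − z(FA)²] = −0.5 × (0.219 − 0.128) = -0.0455

ln β = -0.05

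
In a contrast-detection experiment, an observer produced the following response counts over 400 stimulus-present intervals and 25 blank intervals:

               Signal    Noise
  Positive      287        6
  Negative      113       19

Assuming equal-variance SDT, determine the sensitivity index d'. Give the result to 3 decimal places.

d' = 1.282

H = 287/400 = 0.7175
FA = 6/25 = 0.2400
z(H) = z(0.7175) = 0.5754
z(FA) = z(0.2400) = -0.7063
d' = z(H) − z(FA) = 0.5754 − (-0.7063) = 1.2817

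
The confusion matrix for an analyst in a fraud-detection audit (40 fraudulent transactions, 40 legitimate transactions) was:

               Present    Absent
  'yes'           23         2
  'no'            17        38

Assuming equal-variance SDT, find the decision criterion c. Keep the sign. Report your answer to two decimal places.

H = 23/40 = 0.5750
FA = 2/40 = 0.0500
z(H) = z(0.5750) = 0.1891
z(FA) = z(0.0500) = -1.6449
c = −½·[z(H) + z(FA)] = −0.5 × (0.1891 + (-1.6449)) = 0.7279

c = 0.73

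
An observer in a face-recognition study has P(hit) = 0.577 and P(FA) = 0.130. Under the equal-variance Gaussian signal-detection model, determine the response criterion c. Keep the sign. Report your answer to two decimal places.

c = 0.47

z(H) = 0.194
z(FA) = -1.126
c = −½·[z(H) + z(FA)] = −0.5 × (0.194 + (-1.126)) = 0.466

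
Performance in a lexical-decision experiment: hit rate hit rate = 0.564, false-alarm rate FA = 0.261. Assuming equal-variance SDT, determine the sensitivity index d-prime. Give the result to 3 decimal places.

z(0.564) = 0.1611, z(0.261) = -0.6403
d' = z(H) − z(FA) = 0.1611 − (-0.6403) = 0.8014

d-prime = 0.801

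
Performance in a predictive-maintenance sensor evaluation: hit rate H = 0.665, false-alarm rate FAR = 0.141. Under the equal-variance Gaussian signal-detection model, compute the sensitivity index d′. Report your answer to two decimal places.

Φ⁻¹(H) = 0.4261
Φ⁻¹(FA) = -1.0758
d' = z(H) − z(FA) = 0.4261 − (-1.0758) = 1.5019

d′ = 1.50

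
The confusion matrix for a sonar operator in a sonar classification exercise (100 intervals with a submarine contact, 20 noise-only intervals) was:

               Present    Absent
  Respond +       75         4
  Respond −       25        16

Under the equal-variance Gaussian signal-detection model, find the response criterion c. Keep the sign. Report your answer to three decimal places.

c = 0.084

H = 75/100 = 0.7500
FA = 4/20 = 0.2000
z(H) = z(0.7500) = 0.6745
z(FA) = z(0.2000) = -0.8416
c = −½·[z(H) + z(FA)] = −0.5 × (0.6745 + (-0.8416)) = 0.08355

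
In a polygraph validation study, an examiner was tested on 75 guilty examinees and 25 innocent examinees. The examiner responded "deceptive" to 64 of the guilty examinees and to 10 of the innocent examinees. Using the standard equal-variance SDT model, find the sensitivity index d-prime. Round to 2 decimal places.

H = 64/75 = 0.8533
FA = 10/25 = 0.4000
Φ⁻¹(H) = 1.051
Φ⁻¹(FA) = -0.253
d' = z(H) − z(FA) = 1.051 − (-0.253) = 1.304

d-prime = 1.30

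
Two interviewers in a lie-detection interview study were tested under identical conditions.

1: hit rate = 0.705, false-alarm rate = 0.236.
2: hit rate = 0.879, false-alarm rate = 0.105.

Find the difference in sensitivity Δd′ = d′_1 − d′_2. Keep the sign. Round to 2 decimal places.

Δd′ = -1.17

1: z(0.705) = 0.539, z(0.236) = -0.719, d' = 1.258
2: z(0.879) = 1.170, z(0.105) = -1.254, d' = 2.424
Δd' = d'_1 − d'_2 = 1.258 − 2.424 = -1.166
2 has the higher sensitivity.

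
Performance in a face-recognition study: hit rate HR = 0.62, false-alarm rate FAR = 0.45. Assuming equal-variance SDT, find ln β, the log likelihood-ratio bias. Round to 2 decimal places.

z(H) = 0.305
z(FA) = -0.126
ln β = −½·[z(H)² − z(FA)²] = −0.5 × (0.093 − 0.016) = -0.0385

ln β = -0.04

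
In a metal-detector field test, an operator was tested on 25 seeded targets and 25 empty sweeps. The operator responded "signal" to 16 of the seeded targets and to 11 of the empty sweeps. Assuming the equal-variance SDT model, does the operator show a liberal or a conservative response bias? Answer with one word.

z(H) = 0.358, z(FA) = -0.151
c = −½·(z(H) + z(FA)) = -0.1035
c < 0 → liberal criterion (biased toward responding “yes”).

liberal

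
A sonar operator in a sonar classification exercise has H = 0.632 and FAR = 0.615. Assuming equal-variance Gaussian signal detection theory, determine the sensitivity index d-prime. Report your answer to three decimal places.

d-prime = 0.045

Φ⁻¹(H) = Φ⁻¹(0.632) = 0.3372
Φ⁻¹(FA) = Φ⁻¹(0.615) = 0.2924
d' = z(H) − z(FA) = 0.3372 − 0.2924 = 0.0448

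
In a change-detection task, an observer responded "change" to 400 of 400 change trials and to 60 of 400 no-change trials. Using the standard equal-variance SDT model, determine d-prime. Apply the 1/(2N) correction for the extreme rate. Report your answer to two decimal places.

The hit rate is 400/400 = 1, so apply the 1/(2N) correction: H → 1 − 1/(2·400) = 0.99875.
z(H) = z(0.99875) = 3.023
z(FA) = z(0.15000) = -1.036
d' = 3.023 − (-1.036) = 4.059

d-prime = 4.06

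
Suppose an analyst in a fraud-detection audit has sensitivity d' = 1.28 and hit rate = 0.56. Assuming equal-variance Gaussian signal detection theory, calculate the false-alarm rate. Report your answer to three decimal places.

false-alarm rate = 0.129

z(hit rate) = z(0.56) = 0.1510
z(FA) = z(H) − d' = 0.1510 − 1.28 = -1.1290
false-alarm rate = Φ(-1.1290) = 0.1294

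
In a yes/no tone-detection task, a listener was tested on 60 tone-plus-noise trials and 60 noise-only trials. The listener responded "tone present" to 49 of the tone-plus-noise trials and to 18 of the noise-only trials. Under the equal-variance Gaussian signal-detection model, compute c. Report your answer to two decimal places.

H = 49/60 = 0.8167
FA = 18/60 = 0.3000
Φ⁻¹(H) = 0.903
Φ⁻¹(FA) = -0.524
c = −½·[z(H) + z(FA)] = −0.5 × (0.903 + (-0.524)) = -0.1895
c < 0: the listener has a liberal response bias.

c = -0.19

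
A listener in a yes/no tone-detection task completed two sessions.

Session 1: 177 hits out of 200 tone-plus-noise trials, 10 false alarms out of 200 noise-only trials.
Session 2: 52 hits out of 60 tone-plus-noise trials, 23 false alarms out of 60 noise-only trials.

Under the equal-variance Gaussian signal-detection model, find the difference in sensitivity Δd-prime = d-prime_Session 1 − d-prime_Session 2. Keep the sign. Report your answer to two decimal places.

Δd-prime = 1.44

Session 1: z(0.8850) = 1.200, z(0.0500) = -1.645, d' = 2.845
Session 2: z(0.8667) = 1.111, z(0.3833) = -0.297, d' = 1.408
Δd' = d'_Session 1 − d'_Session 2 = 2.845 − 1.408 = 1.437
Session 1 has the higher sensitivity.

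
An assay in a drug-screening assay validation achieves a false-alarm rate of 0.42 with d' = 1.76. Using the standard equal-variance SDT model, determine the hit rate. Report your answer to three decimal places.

z(false-alarm rate) = z(0.42) = -0.2019
z(H) = z(FA) + d' = -0.2019 + 1.76 = 1.5581
hit rate = Φ(1.5581) = 0.9404

hit rate = 0.940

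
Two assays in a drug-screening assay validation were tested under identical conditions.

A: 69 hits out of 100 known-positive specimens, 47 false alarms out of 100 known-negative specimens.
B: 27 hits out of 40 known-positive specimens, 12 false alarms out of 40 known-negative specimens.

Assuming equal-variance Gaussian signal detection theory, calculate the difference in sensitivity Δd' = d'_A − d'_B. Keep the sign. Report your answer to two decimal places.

Δd' = -0.41

A: z(0.6900) = 0.496, z(0.4700) = -0.075, d' = 0.571
B: z(0.6750) = 0.454, z(0.3000) = -0.524, d' = 0.978
Δd' = d'_A − d'_B = 0.571 − 0.978 = -0.407
B has the higher sensitivity.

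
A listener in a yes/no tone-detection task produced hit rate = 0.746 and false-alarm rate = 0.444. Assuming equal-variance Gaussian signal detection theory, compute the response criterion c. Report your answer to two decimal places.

z(H) = z(0.746) = 0.662
z(FA) = z(0.444) = -0.141
c = −½·[z(H) + z(FA)] = −0.5 × (0.662 + (-0.141)) = -0.2605
c < 0: the listener has a liberal response bias.

c = -0.26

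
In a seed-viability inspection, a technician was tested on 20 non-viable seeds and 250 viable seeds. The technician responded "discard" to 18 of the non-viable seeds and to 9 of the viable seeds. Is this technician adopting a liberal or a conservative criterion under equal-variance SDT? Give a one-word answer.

z(H) = 1.282, z(FA) = -1.799
c = −½·(z(H) + z(FA)) = 0.2585
c > 0 → conservative criterion (biased toward responding “no”).

conservative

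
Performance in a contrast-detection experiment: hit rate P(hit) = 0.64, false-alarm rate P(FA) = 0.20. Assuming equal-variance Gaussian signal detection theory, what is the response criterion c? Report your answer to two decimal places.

c = 0.24

z(H) = z(0.64) = 0.358
z(FA) = z(0.20) = -0.842
c = −½·[z(H) + z(FA)] = −0.5 × (0.358 + (-0.842)) = 0.242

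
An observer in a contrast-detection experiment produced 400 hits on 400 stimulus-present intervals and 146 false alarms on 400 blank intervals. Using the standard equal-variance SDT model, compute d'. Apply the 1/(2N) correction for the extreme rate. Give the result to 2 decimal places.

The hit rate is 400/400 = 1, so apply the 1/(2N) correction: H → 1 − 1/(2·400) = 0.99875.
z(H) = z(0.99875) = 3.023
z(FA) = z(0.36500) = -0.345
d' = 3.023 − (-0.345) = 3.368

d' = 3.37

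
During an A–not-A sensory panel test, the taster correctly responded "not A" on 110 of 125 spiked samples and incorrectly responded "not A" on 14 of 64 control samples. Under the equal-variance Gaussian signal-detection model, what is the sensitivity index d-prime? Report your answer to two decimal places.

d-prime = 1.95

H = 110/125 = 0.8800
FA = 14/64 = 0.2188
Φ⁻¹(H) = Φ⁻¹(0.8800) = 1.1750
Φ⁻¹(FA) = Φ⁻¹(0.2188) = -0.7763
d' = z(H) − z(FA) = 1.1750 − (-0.7763) = 1.9513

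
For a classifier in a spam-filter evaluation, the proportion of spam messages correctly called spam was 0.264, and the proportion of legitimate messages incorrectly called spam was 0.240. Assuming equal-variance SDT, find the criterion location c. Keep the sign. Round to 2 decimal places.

Φ⁻¹(H) = Φ⁻¹(0.264) = -0.6311
Φ⁻¹(FA) = Φ⁻¹(0.240) = -0.7063
c = −½·[z(H) + z(FA)] = −0.5 × (-0.6311 + (-0.7063)) = 0.6687

c = 0.67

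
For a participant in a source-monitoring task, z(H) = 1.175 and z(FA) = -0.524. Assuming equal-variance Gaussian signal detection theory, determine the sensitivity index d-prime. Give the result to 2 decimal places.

d' = z(H) − z(FA) = 1.175 − (-0.524) = 1.699

d-prime = 1.70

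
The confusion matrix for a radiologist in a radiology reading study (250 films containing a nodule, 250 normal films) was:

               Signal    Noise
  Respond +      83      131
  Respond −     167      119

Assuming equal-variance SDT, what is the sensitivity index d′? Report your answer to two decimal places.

H = 83/250 = 0.3320
FA = 131/250 = 0.5240
z(H) = -0.4344
z(FA) = 0.0602
d' = z(H) − z(FA) = -0.4344 − 0.0602 = -0.4946

d′ = -0.49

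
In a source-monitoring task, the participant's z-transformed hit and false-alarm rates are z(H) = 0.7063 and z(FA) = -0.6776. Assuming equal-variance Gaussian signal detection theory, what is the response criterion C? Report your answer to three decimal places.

C = -0.014

c = −½·[z(H) + z(FA)] = −½·(0.7063 + (-0.6776)) = -0.01435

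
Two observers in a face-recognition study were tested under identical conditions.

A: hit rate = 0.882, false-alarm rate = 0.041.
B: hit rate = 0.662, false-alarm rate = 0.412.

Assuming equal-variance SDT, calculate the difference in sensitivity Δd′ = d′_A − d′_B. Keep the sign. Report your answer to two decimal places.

Δd′ = 2.28

A: z(0.882) = 1.185, z(0.041) = -1.739, d' = 2.924
B: z(0.662) = 0.418, z(0.412) = -0.222, d' = 0.640
Δd' = d'_A − d'_B = 2.924 − 0.640 = 2.284
A has the higher sensitivity.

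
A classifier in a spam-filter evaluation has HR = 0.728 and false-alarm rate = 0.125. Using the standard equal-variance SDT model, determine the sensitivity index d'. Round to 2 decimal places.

d' = 1.76

Φ⁻¹(0.728) = 0.6068, Φ⁻¹(0.125) = -1.1503
d' = z(H) − z(FA) = 0.6068 − (-1.1503) = 1.7571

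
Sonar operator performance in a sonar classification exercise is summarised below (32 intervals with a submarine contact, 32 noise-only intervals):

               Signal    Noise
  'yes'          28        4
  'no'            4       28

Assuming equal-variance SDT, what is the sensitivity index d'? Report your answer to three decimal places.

H = 28/32 = 0.8750
FA = 4/32 = 0.1250
z(0.8750) = 1.1503, z(0.1250) = -1.1503
d' = z(H) − z(FA) = 1.1503 − (-1.1503) = 2.3006

d' = 2.301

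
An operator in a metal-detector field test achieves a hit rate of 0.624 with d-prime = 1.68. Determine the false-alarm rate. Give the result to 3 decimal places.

false-alarm rate = 0.086

z(hit rate) = z(0.624) = 0.3160
z(FA) = z(H) − d' = 0.3160 − 1.68 = -1.3640
false-alarm rate = Φ(-1.3640) = 0.0863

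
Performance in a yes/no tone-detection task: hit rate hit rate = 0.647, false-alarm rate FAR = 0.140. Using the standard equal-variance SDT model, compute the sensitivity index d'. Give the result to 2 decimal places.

Φ⁻¹(H) = Φ⁻¹(0.647) = 0.3772
Φ⁻¹(FA) = Φ⁻¹(0.140) = -1.0803
d' = z(H) − z(FA) = 0.3772 − (-1.0803) = 1.4575

d' = 1.46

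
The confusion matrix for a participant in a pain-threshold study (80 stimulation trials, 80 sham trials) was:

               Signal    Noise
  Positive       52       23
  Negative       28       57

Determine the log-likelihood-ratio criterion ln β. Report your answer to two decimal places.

ln β = 0.08

H = 52/80 = 0.6500
FA = 23/80 = 0.2875
z(H) = 0.385
z(FA) = -0.561
ln β = −½·[z(H)² − z(FA)²] = −0.5 × (0.148 − 0.315) = 0.0835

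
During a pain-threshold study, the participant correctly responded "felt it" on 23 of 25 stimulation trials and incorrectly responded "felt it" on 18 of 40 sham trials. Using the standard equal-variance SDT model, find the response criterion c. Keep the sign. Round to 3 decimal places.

c = -0.640

H = 23/25 = 0.9200
FA = 18/40 = 0.4500
Φ⁻¹(H) = Φ⁻¹(0.9200) = 1.4051
Φ⁻¹(FA) = Φ⁻¹(0.4500) = -0.1257
c = −½·[z(H) + z(FA)] = −0.5 × (1.4051 + (-0.1257)) = -0.6397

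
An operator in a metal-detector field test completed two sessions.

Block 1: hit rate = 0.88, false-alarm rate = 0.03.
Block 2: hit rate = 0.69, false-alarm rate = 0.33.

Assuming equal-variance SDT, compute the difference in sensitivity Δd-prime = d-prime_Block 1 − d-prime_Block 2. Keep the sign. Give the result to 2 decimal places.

Block 1: z(0.88) = 1.175, z(0.03) = -1.881, d' = 3.056
Block 2: z(0.69) = 0.496, z(0.33) = -0.440, d' = 0.936
Δd' = d'_Block 1 − d'_Block 2 = 3.056 − 0.936 = 2.120
Block 1 has the higher sensitivity.

Δd-prime = 2.12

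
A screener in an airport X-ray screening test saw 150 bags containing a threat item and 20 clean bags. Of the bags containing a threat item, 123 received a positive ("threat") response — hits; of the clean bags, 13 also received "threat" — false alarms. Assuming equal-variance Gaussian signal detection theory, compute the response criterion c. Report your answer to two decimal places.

H = 123/150 = 0.8200
FA = 13/20 = 0.6500
z(H) = 0.9154
z(FA) = 0.3853
c = −½·[z(H) + z(FA)] = −0.5 × (0.9154 + 0.3853) = -0.65035

c = -0.65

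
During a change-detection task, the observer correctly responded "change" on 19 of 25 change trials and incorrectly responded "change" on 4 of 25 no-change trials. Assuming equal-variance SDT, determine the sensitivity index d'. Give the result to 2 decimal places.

d' = 1.70

H = 19/25 = 0.7600
FA = 4/25 = 0.1600
Φ⁻¹(H) = Φ⁻¹(0.7600) = 0.7063
Φ⁻¹(FA) = Φ⁻¹(0.1600) = -0.9945
d' = z(H) − z(FA) = 0.7063 − (-0.9945) = 1.7008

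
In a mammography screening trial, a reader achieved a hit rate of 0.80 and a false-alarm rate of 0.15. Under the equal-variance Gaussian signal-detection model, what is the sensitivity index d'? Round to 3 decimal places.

z(H) = 0.8416
z(FA) = -1.0364
d' = z(H) − z(FA) = 0.8416 − (-1.0364) = 1.8780

d' = 1.878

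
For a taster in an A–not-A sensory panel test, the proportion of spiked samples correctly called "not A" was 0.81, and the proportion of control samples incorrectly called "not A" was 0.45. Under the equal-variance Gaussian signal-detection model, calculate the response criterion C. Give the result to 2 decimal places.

z(H) = 0.878
z(FA) = -0.126
c = −½·[z(H) + z(FA)] = −0.5 × (0.878 + (-0.126)) = -0.376
c < 0: the taster has a liberal response bias.

C = -0.38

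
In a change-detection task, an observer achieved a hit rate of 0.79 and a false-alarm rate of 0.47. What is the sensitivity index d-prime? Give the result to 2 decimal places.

z(H) = 0.806
z(FA) = -0.075
d' = z(H) − z(FA) = 0.806 − (-0.075) = 0.881

d-prime = 0.88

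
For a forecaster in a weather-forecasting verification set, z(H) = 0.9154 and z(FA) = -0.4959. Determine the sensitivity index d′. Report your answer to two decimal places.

d' = z(H) − z(FA) = 0.9154 − (-0.4959) = 1.4113

d′ = 1.41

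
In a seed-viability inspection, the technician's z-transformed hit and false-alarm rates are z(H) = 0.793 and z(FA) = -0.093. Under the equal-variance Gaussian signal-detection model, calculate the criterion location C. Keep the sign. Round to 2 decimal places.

c = −½·[z(H) + z(FA)] = −½·(0.793 + (-0.093)) = -0.350
c < 0: the technician has a liberal response bias.

C = -0.35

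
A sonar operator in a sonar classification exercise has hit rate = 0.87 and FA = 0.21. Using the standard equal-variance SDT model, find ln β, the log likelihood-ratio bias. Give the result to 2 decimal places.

z(H) = z(0.87) = 1.126
z(FA) = z(0.21) = -0.806
ln β = −½·[z(H)² − z(FA)²] = −0.5 × (1.268 − 0.650) = -0.309

ln β = -0.31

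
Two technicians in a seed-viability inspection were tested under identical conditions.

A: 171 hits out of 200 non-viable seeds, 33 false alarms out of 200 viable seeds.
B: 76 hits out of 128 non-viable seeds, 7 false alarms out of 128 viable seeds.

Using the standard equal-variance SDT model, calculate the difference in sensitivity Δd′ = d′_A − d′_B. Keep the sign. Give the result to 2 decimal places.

A: z(0.8550) = 1.058, z(0.1650) = -0.974, d' = 2.032
B: z(0.5938) = 0.237, z(0.0547) = -1.601, d' = 1.838
Δd' = d'_A − d'_B = 2.032 − 1.838 = 0.194
A has the higher sensitivity.

Δd′ = 0.19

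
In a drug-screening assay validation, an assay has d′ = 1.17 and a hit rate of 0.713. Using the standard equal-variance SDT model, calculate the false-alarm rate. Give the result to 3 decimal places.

false-alarm rate = 0.272

z(hit rate) = z(0.713) = 0.5622
z(FA) = z(H) − d' = 0.5622 − 1.17 = -0.6078
false-alarm rate = Φ(-0.6078) = 0.2717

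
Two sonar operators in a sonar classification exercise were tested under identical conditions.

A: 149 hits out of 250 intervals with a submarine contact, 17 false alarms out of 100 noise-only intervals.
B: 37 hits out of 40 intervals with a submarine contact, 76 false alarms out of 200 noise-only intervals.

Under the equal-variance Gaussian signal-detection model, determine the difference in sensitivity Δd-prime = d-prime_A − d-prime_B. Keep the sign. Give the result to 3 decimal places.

A: z(0.5960) = 0.2430, z(0.1700) = -0.9542, d' = 1.1972
B: z(0.9250) = 1.4395, z(0.3800) = -0.3055, d' = 1.7450
Δd' = d'_A − d'_B = 1.1972 − 1.7450 = -0.5478
B has the higher sensitivity.

Δd-prime = -0.548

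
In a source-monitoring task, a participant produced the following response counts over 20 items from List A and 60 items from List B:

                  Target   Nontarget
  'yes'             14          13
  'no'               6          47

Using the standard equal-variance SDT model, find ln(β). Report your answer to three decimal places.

H = 14/20 = 0.7000
FA = 13/60 = 0.2167
z(H) = z(0.7000) = 0.5244
z(FA) = z(0.2167) = -0.7834
ln β = −½·[z(H)² − z(FA)²] = −0.5 × (0.2750 − 0.6137) = 0.16935

ln β = 0.169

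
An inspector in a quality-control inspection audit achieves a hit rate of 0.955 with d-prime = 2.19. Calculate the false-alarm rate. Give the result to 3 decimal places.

z(hit rate) = z(0.955) = 1.6954
z(FA) = z(H) − d' = 1.6954 − 2.19 = -0.4946
false-alarm rate = Φ(-0.4946) = 0.3104

false-alarm rate = 0.310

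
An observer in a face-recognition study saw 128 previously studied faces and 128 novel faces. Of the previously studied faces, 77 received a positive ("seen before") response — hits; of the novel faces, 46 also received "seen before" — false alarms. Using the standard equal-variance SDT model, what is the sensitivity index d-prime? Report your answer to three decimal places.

d-prime = 0.618

H = 77/128 = 0.6016
FA = 46/128 = 0.3594
Φ⁻¹(0.6016) = 0.2575, Φ⁻¹(0.3594) = -0.3601
d' = z(H) − z(FA) = 0.2575 − (-0.3601) = 0.6176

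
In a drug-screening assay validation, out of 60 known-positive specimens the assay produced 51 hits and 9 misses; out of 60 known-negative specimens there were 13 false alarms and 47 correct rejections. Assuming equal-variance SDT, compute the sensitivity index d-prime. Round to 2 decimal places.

d-prime = 1.82

H = 51/60 = 0.8500
FA = 13/60 = 0.2167
z(0.8500) = 1.0364, z(0.2167) = -0.7834
d' = z(H) − z(FA) = 1.0364 − (-0.7834) = 1.8198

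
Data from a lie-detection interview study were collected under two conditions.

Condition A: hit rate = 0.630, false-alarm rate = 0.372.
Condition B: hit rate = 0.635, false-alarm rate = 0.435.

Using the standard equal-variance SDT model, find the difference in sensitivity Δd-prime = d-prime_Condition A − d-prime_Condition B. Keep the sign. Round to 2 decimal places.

Condition A: z(0.630) = 0.332, z(0.372) = -0.327, d' = 0.659
Condition B: z(0.635) = 0.345, z(0.435) = -0.164, d' = 0.509
Δd' = d'_Condition A − d'_Condition B = 0.659 − 0.509 = 0.150
Condition A has the higher sensitivity.

Δd-prime = 0.15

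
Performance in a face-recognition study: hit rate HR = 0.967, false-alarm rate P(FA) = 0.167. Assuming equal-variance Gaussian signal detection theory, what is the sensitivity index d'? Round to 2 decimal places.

z(H) = 1.838
z(FA) = -0.966
d' = z(H) − z(FA) = 1.838 − (-0.966) = 2.804

d' = 2.80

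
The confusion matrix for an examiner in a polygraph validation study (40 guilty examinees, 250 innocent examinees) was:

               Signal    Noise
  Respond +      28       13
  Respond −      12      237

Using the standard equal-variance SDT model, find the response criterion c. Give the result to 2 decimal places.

H = 28/40 = 0.7000
FA = 13/250 = 0.0520
z(0.7000) = 0.5244, z(0.0520) = -1.6258
c = −½·[z(H) + z(FA)] = −0.5 × (0.5244 + (-1.6258)) = 0.5507
c > 0: the examiner has a conservative response bias.

c = 0.55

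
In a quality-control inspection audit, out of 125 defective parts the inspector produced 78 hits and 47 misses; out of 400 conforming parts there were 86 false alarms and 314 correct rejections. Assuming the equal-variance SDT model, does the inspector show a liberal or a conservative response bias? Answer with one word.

z(H) = 0.316, z(FA) = -0.789
c = −½·(z(H) + z(FA)) = 0.2365
c > 0 → conservative criterion (biased toward responding “no”).

conservative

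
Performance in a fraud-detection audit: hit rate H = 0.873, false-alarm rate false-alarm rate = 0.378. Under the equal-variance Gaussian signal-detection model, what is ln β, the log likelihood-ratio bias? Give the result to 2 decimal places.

ln β = -0.60

Φ⁻¹(H) = Φ⁻¹(0.873) = 1.141
Φ⁻¹(FA) = Φ⁻¹(0.378) = -0.311
ln β = −½·[z(H)² − z(FA)²] = −0.5 × (1.302 − 0.097) = -0.6025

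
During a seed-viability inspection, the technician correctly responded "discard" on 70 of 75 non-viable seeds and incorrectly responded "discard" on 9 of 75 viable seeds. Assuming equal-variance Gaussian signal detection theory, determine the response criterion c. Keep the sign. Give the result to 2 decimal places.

c = -0.16

H = 70/75 = 0.9333
FA = 9/75 = 0.1200
z(H) = 1.5008
z(FA) = -1.1750
c = −½·[z(H) + z(FA)] = −0.5 × (1.5008 + (-1.1750)) = -0.1629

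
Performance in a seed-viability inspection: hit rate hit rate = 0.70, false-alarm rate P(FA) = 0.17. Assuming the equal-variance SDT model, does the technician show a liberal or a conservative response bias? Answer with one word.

conservative

z(H) = 0.524, z(FA) = -0.954
c = −½·(z(H) + z(FA)) = 0.215
c > 0 → conservative criterion (biased toward responding “no”).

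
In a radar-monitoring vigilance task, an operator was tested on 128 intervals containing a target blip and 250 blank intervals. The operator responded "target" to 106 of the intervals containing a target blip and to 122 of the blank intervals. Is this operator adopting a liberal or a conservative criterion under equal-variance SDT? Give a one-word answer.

z(H) = 0.947, z(FA) = -0.030
c = −½·(z(H) + z(FA)) = -0.4585
c < 0 → liberal criterion (biased toward responding “yes”).

liberal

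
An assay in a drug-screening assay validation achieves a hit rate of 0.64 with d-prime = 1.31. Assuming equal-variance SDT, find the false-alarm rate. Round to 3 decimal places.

false-alarm rate = 0.171

z(hit rate) = z(0.64) = 0.3585
z(FA) = z(H) − d' = 0.3585 − 1.31 = -0.9515
false-alarm rate = Φ(-0.9515) = 0.1707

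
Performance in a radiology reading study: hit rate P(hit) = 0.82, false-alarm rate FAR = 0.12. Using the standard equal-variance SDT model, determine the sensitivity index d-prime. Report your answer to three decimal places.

Φ⁻¹(H) = 0.9154
Φ⁻¹(FA) = -1.1750
d' = z(H) − z(FA) = 0.9154 − (-1.1750) = 2.0904

d-prime = 2.090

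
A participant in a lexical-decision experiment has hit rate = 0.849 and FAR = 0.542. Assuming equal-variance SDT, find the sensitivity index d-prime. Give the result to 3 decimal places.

z(H) = 1.0322
z(FA) = 0.1055
d' = z(H) − z(FA) = 1.0322 − 0.1055 = 0.9267

d-prime = 0.927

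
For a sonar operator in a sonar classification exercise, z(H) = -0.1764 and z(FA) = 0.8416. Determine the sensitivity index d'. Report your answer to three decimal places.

d' = z(H) − z(FA) = -0.1764 − 0.8416 = -1.0180

d' = -1.018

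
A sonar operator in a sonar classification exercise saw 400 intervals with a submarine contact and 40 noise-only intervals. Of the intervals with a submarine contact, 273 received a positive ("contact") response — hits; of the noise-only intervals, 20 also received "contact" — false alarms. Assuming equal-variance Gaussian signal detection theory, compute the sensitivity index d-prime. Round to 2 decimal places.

H = 273/400 = 0.6825
FA = 20/40 = 0.5000
z(0.6825) = 0.4747, z(0.5000) = 0.0000
d' = z(H) − z(FA) = 0.4747 − 0.0000 = 0.4747

d-prime = 0.47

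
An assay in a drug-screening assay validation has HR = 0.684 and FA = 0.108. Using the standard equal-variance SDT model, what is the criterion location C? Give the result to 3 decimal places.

C = 0.379

z(H) = z(0.684) = 0.4789
z(FA) = z(0.108) = -1.2372
c = −½·[z(H) + z(FA)] = −0.5 × (0.4789 + (-1.2372)) = 0.37915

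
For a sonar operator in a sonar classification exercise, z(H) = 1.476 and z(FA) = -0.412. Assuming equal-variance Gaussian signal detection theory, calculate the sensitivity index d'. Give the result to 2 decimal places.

d' = z(H) − z(FA) = 1.476 − (-0.412) = 1.888

d' = 1.89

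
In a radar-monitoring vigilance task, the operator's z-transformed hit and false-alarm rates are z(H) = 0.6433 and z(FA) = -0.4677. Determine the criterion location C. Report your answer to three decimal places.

C = -0.088

c = −½·[z(H) + z(FA)] = −½·(0.6433 + (-0.4677)) = -0.0878
c < 0: the operator has a liberal response bias.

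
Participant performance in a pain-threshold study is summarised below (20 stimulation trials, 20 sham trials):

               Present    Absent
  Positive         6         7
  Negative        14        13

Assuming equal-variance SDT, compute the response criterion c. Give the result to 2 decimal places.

c = 0.45

H = 6/20 = 0.3000
FA = 7/20 = 0.3500
z(H) = z(0.3000) = -0.524
z(FA) = z(0.3500) = -0.385
c = −½·[z(H) + z(FA)] = −0.5 × (-0.524 + (-0.385)) = 0.4545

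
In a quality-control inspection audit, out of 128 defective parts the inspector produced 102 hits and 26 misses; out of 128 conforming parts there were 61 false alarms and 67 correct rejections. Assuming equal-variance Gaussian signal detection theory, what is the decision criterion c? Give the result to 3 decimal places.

H = 102/128 = 0.7969
FA = 61/128 = 0.4766
z(H) = z(0.7969) = 0.8306
z(FA) = z(0.4766) = -0.0587
c = −½·[z(H) + z(FA)] = −0.5 × (0.8306 + (-0.0587)) = -0.38595

c = -0.386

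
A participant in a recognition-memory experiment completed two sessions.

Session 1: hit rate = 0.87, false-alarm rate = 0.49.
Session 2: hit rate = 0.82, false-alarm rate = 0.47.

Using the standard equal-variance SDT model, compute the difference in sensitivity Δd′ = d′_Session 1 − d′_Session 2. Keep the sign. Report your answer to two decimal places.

Session 1: z(0.87) = 1.126, z(0.49) = -0.025, d' = 1.151
Session 2: z(0.82) = 0.915, z(0.47) = -0.075, d' = 0.990
Δd' = d'_Session 1 − d'_Session 2 = 1.151 − 0.990 = 0.161
Session 1 has the higher sensitivity.

Δd′ = 0.16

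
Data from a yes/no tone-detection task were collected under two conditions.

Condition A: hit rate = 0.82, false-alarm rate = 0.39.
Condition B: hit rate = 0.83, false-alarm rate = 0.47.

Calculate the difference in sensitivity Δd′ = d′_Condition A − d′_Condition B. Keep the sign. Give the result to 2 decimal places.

Condition A: z(0.82) = 0.915, z(0.39) = -0.279, d' = 1.194
Condition B: z(0.83) = 0.954, z(0.47) = -0.075, d' = 1.029
Δd' = d'_Condition A − d'_Condition B = 1.194 − 1.029 = 0.165
Condition A has the higher sensitivity.

Δd′ = 0.17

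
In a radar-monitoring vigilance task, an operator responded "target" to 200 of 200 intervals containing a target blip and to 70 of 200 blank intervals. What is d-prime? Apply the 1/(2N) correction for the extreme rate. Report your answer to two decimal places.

The hit rate is 200/200 = 1, so apply the 1/(2N) correction: H → 1 − 1/(2·200) = 0.99750.
z(H) = z(0.99750) = 2.807
z(FA) = z(0.35000) = -0.385
d' = 2.807 − (-0.385) = 3.192

d-prime = 3.19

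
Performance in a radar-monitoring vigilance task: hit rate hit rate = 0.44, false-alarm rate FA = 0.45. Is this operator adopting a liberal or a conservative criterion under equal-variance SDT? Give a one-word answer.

z(H) = -0.151, z(FA) = -0.126
c = −½·(z(H) + z(FA)) = 0.1385
c > 0 → conservative criterion (biased toward responding “no”).

conservative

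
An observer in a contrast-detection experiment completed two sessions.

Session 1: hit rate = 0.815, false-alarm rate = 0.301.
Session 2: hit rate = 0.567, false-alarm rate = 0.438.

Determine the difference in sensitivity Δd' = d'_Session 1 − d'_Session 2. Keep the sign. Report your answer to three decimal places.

Session 1: z(0.815) = 0.8965, z(0.301) = -0.5215, d' = 1.4180
Session 2: z(0.567) = 0.1687, z(0.438) = -0.1560, d' = 0.3247
Δd' = d'_Session 1 − d'_Session 2 = 1.4180 − 0.3247 = 1.0933
Session 1 has the higher sensitivity.

Δd' = 1.093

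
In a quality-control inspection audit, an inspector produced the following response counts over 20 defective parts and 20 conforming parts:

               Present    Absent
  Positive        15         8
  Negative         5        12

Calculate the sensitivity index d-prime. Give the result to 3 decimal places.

d-prime = 0.928

H = 15/20 = 0.7500
FA = 8/20 = 0.4000
z(0.7500) = 0.6745, z(0.4000) = -0.2533
d' = z(H) − z(FA) = 0.6745 − (-0.2533) = 0.9278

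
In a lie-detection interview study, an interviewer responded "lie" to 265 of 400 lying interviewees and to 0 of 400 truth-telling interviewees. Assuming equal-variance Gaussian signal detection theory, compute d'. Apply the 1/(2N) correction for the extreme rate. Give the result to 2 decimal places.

The false-alarm rate is 0/400 = 0, so apply the 1/(2N) correction: FA → 1/(2·400) = 0.00125.
z(H) = z(0.66250) = 0.419
z(FA) = z(0.00125) = -3.023
d' = 0.419 − (-3.023) = 3.442

d' = 3.44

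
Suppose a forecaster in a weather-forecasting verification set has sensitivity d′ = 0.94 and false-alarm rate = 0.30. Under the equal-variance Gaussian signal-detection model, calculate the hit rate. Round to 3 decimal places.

z(false-alarm rate) = z(0.30) = -0.5244
z(H) = z(FA) + d' = -0.5244 + 0.94 = 0.4156
hit rate = Φ(0.4156) = 0.6611

hit rate = 0.661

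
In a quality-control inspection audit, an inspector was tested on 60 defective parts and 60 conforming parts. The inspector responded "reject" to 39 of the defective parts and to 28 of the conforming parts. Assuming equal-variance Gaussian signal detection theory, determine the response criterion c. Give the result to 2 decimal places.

H = 39/60 = 0.6500
FA = 28/60 = 0.4667
z(H) = 0.3853
z(FA) = -0.0836
c = −½·[z(H) + z(FA)] = −0.5 × (0.3853 + (-0.0836)) = -0.15085

c = -0.15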